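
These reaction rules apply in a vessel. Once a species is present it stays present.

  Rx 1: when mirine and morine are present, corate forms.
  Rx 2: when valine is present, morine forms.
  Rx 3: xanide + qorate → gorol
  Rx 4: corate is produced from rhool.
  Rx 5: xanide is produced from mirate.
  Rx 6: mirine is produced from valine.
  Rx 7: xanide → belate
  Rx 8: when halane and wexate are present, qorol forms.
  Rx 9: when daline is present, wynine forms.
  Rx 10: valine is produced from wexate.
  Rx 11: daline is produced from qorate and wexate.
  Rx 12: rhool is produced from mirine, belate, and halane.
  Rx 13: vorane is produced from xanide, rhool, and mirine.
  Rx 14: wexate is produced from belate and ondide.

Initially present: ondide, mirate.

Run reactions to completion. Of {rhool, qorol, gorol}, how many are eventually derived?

rhool would need mirine, belate, and halane (Rx 12), but halane never forms.
qorol would need halane and wexate (Rx 8), but halane never forms.
gorol would need xanide and qorate (Rx 3), but qorate never forms.
None of the 3 are reached.

0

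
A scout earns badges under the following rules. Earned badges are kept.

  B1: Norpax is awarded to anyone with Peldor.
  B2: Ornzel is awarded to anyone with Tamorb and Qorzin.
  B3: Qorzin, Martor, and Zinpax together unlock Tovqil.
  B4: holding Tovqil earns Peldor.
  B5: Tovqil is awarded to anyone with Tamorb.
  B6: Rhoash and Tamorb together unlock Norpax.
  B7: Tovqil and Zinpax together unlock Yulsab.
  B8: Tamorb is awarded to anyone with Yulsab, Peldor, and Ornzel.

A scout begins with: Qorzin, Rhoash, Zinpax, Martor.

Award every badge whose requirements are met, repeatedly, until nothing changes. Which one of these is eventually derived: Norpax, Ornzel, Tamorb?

Norpax

With Qorzin, Martor, and Zinpax, Tovqil is earned (B3).
With Tovqil, Peldor is earned (B4).
With Peldor, Norpax is earned (B1).
Ornzel would need Tamorb and Qorzin (B2), but Tamorb is never earned. Tamorb would need Yulsab, Peldor, and Ornzel (B8), but Ornzel is never earned.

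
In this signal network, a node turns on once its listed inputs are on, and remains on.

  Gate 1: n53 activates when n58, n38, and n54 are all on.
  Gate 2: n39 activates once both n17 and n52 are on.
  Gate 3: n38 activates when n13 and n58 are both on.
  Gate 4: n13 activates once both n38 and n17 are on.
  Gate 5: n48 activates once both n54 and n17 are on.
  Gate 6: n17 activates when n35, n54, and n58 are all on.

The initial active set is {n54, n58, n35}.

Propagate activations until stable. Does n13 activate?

No

n13 would need n38 and n17 (Gate 4), but n38 never turns on.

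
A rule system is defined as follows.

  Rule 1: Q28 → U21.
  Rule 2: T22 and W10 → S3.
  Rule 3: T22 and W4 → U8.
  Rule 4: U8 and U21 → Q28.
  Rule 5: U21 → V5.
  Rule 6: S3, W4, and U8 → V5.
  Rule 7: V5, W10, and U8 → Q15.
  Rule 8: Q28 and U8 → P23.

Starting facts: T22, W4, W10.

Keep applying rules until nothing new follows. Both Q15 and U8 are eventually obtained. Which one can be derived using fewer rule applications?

U8

U8: From T22 and W4, Rule 3 gives U8. [1 rule application]
Q15: From T22 and W4, Rule 3 gives U8. T22 and W10 hold, so S3 follows (Rule 2). S3, W4, and U8 hold, so V5 follows (Rule 6). V5, W10, and U8 hold, so Q15 follows (Rule 7). [4 rule applications]
U8 needs fewer.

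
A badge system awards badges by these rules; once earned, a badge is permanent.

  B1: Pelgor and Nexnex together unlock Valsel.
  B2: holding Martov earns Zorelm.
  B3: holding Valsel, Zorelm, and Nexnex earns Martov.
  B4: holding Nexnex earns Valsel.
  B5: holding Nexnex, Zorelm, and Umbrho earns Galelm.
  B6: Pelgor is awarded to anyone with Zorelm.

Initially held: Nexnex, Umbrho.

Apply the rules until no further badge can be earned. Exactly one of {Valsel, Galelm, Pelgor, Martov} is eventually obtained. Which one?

With Nexnex, Valsel is earned (B4).
Pelgor would need Zorelm (B6), but Zorelm is never earned. Martov would need Valsel, Zorelm, and Nexnex (B3), but Zorelm is never earned. Galelm would need Nexnex, Zorelm, and Umbrho (B5), but Zorelm is never earned.

Valsel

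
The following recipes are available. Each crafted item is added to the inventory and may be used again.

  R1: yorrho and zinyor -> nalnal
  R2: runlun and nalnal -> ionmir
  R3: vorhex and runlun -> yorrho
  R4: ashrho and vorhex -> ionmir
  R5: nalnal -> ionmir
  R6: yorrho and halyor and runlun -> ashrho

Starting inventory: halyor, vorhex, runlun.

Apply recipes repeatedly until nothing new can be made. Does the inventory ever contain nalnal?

nalnal would need yorrho and zinyor (R1), but zinyor is never obtained.

No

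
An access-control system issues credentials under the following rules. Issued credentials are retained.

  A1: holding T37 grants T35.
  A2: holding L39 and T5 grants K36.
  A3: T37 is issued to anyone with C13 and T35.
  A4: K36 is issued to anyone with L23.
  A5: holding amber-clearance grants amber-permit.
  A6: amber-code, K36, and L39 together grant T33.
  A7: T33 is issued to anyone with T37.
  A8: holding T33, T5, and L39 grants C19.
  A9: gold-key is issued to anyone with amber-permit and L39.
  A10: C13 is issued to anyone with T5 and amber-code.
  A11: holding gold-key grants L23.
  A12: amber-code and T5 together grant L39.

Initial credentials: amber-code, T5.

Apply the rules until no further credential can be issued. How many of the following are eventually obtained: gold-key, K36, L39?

Holding amber-code and T5 grants L39 (A12).
Holding L39 and T5 grants K36 (A2).
gold-key would need amber-permit and L39 (A9), but amber-permit is never granted.
K36: reached.
L39: reached.
Reached: K36 and L39 — 2 of the 3.

2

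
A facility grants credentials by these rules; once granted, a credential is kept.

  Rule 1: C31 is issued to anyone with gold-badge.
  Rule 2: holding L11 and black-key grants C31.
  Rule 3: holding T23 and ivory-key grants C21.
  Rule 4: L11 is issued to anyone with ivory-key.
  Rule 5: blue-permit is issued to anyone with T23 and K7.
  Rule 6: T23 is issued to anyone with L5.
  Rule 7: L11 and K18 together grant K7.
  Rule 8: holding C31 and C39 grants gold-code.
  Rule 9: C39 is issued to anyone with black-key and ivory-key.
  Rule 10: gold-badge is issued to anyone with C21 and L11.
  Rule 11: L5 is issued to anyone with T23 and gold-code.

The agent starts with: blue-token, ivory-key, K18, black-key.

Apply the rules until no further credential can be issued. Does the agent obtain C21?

No

C21 would need T23 and ivory-key (Rule 3), but T23 is never granted.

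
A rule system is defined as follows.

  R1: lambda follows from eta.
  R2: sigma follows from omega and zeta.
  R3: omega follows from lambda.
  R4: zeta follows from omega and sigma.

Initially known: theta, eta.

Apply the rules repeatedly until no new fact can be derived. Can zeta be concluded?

No

zeta would need omega and sigma (R4), but sigma is never established.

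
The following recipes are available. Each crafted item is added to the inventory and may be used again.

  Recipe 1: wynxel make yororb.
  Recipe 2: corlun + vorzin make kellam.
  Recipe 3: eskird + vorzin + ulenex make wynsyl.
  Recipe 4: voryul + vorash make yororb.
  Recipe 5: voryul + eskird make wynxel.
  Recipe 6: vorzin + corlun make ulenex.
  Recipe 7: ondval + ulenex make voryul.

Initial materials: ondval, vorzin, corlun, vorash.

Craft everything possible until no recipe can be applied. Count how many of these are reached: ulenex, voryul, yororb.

3

vorzin + corlun → ulenex (Recipe 6).
ondval + ulenex → voryul (Recipe 7).
Using Recipe 4, voryul and vorash make yororb.
ulenex: reached.
voryul: reached.
yororb: reached.
All 3 are reached.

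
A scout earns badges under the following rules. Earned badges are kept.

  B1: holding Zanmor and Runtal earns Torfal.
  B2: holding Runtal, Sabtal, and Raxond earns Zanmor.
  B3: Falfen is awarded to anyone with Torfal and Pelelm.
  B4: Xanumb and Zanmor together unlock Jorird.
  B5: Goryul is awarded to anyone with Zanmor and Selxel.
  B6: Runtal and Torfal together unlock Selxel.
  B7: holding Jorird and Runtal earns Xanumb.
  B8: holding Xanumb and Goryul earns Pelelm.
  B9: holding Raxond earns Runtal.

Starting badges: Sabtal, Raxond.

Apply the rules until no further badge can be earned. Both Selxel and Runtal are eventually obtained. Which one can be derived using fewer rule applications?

Runtal: With Raxond, Runtal is earned (B9). [1 rule application]
Selxel: With Raxond, Runtal is earned (B9). With Runtal, Sabtal, and Raxond, Zanmor is earned (B2). With Zanmor and Runtal, Torfal is earned (B1). With Runtal and Torfal, Selxel is earned (B6). [4 rule applications]
Runtal needs fewer.

Runtal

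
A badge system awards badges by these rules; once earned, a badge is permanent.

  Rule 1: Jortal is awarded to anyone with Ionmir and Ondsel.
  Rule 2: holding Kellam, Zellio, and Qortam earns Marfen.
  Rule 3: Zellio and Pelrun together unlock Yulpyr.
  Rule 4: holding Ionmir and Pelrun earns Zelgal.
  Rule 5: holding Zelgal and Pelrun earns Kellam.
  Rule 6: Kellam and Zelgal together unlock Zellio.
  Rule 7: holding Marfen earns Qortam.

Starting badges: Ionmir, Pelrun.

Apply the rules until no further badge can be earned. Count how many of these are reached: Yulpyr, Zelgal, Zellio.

3

With Ionmir and Pelrun, Zelgal is earned (Rule 4).
With Zelgal and Pelrun, Kellam is earned (Rule 5).
With Kellam and Zelgal, Zellio is earned (Rule 6).
With Zellio and Pelrun, Yulpyr is earned (Rule 3).
Yulpyr: reached.
Zelgal: reached.
Zellio: reached.
All 3 are reached.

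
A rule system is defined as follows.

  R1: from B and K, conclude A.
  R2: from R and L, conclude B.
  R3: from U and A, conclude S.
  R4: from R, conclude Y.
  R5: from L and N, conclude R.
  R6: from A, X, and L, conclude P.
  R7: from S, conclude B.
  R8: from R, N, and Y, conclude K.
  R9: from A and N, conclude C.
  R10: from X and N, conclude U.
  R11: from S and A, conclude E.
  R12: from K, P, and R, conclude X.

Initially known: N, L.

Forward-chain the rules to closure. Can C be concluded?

Yes

From L and N, R5 gives R.
R and L hold, so B follows (R2).
From R, R4 gives Y.
R, N, and Y hold, so K follows (R8).
From B and K, R1 gives A.
A and N hold, so C follows (R9).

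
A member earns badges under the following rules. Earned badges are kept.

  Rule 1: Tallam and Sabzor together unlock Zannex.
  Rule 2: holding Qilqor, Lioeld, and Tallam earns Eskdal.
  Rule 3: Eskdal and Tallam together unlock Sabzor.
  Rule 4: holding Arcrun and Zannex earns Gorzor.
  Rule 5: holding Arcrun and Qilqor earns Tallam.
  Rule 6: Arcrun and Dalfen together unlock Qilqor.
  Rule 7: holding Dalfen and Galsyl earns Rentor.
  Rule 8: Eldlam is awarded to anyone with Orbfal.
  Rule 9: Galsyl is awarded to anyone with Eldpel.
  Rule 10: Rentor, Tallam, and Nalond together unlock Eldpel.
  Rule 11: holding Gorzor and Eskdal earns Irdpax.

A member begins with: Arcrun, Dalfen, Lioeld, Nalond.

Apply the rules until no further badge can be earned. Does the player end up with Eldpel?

No

Eldpel would need Rentor, Tallam, and Nalond (Rule 10), but Rentor is never earned.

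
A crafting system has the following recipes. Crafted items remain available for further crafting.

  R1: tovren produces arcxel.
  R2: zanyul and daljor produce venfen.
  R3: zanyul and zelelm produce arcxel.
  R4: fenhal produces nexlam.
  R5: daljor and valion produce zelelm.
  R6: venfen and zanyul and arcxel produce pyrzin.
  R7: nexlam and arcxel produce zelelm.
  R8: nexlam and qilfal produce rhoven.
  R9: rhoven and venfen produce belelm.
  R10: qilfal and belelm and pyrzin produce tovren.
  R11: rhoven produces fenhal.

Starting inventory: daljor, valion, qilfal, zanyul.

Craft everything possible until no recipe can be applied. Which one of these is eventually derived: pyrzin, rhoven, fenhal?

zanyul and daljor → venfen (R2).
Using R5, daljor and valion make zelelm.
Using R3, zanyul and zelelm make arcxel.
venfen and zanyul and arcxel → pyrzin (R6).
fenhal would need rhoven (R11), but rhoven is never obtained. rhoven would need nexlam and qilfal (R8), but nexlam is never obtained.

pyrzin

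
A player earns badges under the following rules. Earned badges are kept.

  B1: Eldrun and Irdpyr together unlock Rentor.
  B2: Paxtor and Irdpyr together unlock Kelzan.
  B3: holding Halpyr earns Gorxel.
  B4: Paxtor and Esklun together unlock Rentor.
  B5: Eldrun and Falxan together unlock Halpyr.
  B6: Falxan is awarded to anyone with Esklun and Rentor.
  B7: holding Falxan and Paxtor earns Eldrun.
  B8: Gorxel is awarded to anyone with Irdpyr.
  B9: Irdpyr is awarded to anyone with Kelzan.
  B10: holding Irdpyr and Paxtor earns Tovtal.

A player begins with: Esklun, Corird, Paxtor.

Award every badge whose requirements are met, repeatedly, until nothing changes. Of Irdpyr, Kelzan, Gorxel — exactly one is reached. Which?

With Paxtor and Esklun, Rentor is earned (B4).
With Esklun and Rentor, Falxan is earned (B6).
With Falxan and Paxtor, Eldrun is earned (B7).
With Eldrun and Falxan, Halpyr is earned (B5).
With Halpyr, Gorxel is earned (B3).
Kelzan would need Paxtor and Irdpyr (B2), but Irdpyr is never earned. Irdpyr would need Kelzan (B9), but Kelzan is never earned.

Gorxel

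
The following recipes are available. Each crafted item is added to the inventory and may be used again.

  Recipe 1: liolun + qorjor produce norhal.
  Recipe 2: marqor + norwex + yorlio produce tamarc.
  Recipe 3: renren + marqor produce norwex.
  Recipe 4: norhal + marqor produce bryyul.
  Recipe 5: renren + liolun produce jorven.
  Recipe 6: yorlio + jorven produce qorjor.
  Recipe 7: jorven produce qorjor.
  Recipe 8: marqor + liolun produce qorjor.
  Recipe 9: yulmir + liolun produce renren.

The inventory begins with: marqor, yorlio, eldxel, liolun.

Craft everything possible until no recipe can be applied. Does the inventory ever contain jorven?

jorven would need renren and liolun (Recipe 5), but renren is never obtained.

No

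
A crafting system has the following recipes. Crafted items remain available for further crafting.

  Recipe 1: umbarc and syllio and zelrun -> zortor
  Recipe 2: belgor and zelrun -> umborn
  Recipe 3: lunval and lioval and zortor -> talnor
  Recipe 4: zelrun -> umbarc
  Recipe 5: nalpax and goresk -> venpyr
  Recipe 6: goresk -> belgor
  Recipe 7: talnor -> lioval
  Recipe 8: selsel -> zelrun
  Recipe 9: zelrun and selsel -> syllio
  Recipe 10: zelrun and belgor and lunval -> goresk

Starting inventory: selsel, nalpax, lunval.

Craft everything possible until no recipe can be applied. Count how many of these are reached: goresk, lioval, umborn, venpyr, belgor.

goresk would need zelrun, belgor, and lunval (Recipe 10), but belgor is never obtained.
lioval would need talnor (Recipe 7), but talnor is never obtained.
umborn would need belgor and zelrun (Recipe 2), but belgor is never obtained.
venpyr would need nalpax and goresk (Recipe 5), but goresk is never obtained.
belgor would need goresk (Recipe 6), but goresk is never obtained.
None of the 5 are reached.

0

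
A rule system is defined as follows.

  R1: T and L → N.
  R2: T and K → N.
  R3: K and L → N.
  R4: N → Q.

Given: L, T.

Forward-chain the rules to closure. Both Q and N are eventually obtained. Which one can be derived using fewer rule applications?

N

N: T and L hold, so N follows (R1). [1 rule application]
Q: From T and L, R1 gives N. N holds, so Q follows (R4). [2 rule applications]
N needs fewer.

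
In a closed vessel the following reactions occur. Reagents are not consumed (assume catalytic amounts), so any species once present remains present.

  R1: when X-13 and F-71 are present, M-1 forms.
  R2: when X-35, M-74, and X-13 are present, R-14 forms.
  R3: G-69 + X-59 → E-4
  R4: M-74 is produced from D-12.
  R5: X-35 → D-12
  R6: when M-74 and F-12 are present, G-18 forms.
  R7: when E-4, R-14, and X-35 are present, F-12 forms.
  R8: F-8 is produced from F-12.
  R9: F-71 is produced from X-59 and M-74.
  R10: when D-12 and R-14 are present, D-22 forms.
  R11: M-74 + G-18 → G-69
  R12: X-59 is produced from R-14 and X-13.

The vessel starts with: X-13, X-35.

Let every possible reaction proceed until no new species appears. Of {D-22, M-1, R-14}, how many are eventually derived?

X-35 present → D-12 forms (R5).
D-12 present → M-74 forms (R4).
X-35, M-74, and X-13 present → R-14 forms (R2).
D-12 and R-14 present → D-22 forms (R10).
R-14 and X-13 present → X-59 forms (R12).
X-59 and M-74 present → F-71 forms (R9).
X-13 and F-71 present → M-1 forms (R1).
D-22: reached.
M-1: reached.
R-14: reached.
All 3 are reached.

3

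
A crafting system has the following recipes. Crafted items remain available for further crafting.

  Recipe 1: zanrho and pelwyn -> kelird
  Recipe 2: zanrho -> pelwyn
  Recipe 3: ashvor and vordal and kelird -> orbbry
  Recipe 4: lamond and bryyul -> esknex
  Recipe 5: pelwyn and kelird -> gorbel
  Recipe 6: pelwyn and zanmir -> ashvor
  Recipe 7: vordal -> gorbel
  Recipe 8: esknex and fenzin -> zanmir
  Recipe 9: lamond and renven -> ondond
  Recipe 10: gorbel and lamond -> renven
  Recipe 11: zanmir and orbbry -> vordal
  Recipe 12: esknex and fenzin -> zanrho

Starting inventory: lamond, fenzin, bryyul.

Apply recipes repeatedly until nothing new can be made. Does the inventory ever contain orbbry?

No

orbbry would need ashvor, vordal, and kelird (Recipe 3), but vordal is never obtained.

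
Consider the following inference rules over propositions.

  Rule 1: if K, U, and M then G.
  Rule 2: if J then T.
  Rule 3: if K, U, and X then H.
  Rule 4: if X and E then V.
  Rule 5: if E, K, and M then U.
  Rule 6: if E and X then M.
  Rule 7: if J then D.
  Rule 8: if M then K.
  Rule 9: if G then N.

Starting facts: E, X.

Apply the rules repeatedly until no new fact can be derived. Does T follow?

T would need J (Rule 2), but J is never established.

No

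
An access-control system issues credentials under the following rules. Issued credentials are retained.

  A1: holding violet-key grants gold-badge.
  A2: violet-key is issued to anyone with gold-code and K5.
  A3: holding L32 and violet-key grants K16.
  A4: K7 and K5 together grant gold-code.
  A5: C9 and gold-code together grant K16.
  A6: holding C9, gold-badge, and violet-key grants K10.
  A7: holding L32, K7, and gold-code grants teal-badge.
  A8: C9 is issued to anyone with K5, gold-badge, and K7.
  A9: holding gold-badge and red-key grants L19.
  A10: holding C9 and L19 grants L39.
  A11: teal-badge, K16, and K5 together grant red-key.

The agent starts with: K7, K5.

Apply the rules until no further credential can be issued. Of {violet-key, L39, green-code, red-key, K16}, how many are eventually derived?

Holding K7 and K5 grants gold-code (A4).
Holding gold-code and K5 grants violet-key (A2).
Holding violet-key grants gold-badge (A1).
Holding K5, gold-badge, and K7 grants C9 (A8).
Holding C9 and gold-code grants K16 (A5).
violet-key: reached.
L39 would need C9 and L19 (A10), but L19 is never granted.
No rule produces green-code, and it is not given.
red-key would need teal-badge, K16, and K5 (A11), but teal-badge is never granted.
K16: reached.
Reached: violet-key and K16 — 2 of the 5.

2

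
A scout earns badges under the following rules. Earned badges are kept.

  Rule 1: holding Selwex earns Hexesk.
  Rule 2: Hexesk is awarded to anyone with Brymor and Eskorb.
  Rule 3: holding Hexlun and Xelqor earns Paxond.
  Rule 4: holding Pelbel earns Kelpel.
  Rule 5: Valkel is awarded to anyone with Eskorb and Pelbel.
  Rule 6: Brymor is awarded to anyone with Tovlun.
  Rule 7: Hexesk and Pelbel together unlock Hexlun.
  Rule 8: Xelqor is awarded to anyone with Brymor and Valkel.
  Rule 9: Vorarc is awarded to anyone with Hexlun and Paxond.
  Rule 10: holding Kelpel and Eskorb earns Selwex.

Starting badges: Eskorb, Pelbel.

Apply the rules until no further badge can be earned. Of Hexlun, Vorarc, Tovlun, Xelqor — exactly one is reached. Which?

Hexlun

With Pelbel, Kelpel is earned (Rule 4).
With Kelpel and Eskorb, Selwex is earned (Rule 10).
With Selwex, Hexesk is earned (Rule 1).
With Hexesk and Pelbel, Hexlun is earned (Rule 7).
Vorarc would need Hexlun and Paxond (Rule 9), but Paxond is never earned. No rule produces Tovlun, and it is not given. Xelqor would need Brymor and Valkel (Rule 8), but Brymor is never earned.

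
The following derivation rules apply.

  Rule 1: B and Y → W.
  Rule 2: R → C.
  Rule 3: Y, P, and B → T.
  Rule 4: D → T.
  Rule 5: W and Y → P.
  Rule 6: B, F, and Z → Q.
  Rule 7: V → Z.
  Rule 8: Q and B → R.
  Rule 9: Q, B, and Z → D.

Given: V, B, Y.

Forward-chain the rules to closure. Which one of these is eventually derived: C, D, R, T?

B and Y hold, so W follows (Rule 1).
From W and Y, Rule 5 gives P.
From Y, P, and B, Rule 3 gives T.
C would need R (Rule 2), but R is never established. D would need Q, B, and Z (Rule 9), but Q is never established. R would need Q and B (Rule 8), but Q is never established.

T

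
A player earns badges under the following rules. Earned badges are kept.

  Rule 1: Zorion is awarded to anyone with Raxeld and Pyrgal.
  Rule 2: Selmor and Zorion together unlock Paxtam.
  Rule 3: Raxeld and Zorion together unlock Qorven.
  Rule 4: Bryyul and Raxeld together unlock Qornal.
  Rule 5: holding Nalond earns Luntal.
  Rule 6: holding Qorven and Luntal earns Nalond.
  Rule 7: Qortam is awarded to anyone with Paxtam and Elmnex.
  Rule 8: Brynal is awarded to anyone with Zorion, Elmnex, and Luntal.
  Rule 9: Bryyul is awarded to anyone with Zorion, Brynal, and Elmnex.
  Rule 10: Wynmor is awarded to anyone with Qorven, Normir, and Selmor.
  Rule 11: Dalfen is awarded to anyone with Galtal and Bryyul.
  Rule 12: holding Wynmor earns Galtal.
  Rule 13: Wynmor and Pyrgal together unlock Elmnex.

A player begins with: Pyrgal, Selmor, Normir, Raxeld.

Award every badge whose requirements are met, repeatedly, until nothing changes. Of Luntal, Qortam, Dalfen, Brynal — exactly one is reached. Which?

Qortam

With Raxeld and Pyrgal, Zorion is earned (Rule 1).
With Selmor and Zorion, Paxtam is earned (Rule 2).
With Raxeld and Zorion, Qorven is earned (Rule 3).
With Qorven, Normir, and Selmor, Wynmor is earned (Rule 10).
With Wynmor and Pyrgal, Elmnex is earned (Rule 13).
With Paxtam and Elmnex, Qortam is earned (Rule 7).
Luntal would need Nalond (Rule 5), but Nalond is never earned. Brynal would need Zorion, Elmnex, and Luntal (Rule 8), but Luntal is never earned. Dalfen would need Galtal and Bryyul (Rule 11), but Bryyul is never earned.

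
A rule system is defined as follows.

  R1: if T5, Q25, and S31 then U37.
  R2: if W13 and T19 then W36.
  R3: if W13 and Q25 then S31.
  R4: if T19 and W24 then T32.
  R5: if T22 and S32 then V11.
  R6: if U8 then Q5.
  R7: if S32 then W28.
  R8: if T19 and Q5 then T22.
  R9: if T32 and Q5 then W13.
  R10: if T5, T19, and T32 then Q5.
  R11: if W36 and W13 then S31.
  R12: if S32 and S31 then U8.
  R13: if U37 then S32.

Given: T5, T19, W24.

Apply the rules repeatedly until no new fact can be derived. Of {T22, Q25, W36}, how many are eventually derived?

2

From T19 and W24, R4 gives T32.
From T5, T19, and T32, R10 gives Q5.
T19 and Q5 hold, so T22 follows (R8).
From T32 and Q5, R9 gives W13.
From W13 and T19, R2 gives W36.
T22: reached.
No rule produces Q25, and it is not given.
W36: reached.
Reached: T22 and W36 — 2 of the 3.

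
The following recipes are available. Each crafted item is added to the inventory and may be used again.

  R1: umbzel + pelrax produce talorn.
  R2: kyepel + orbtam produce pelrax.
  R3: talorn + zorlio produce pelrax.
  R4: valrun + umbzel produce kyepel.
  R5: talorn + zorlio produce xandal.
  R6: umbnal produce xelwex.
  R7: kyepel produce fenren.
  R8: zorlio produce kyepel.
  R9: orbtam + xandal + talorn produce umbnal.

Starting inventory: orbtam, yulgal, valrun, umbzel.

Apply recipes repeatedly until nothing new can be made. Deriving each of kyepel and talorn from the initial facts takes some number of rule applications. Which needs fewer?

kyepel: valrun + umbzel → kyepel (R4). [1 rule application]
talorn: Using R4, valrun and umbzel make kyepel. Using R2, kyepel and orbtam make pelrax. Using R1, umbzel and pelrax make talorn. [3 rule applications]
kyepel needs fewer.

kyepel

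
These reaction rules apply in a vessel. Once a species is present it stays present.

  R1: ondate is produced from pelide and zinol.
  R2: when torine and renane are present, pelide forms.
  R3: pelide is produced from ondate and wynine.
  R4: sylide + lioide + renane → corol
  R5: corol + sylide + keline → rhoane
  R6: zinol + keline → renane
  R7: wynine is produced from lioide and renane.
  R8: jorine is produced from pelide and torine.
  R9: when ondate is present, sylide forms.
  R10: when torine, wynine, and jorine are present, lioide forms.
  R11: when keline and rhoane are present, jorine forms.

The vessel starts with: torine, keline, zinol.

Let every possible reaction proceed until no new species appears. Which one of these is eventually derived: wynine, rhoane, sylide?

sylide

zinol and keline present → renane forms (R6).
torine and renane present → pelide forms (R2).
pelide and zinol present → ondate forms (R1).
ondate present → sylide forms (R9).
wynine would need lioide and renane (R7), but lioide never forms. rhoane would need corol, sylide, and keline (R5), but corol never forms.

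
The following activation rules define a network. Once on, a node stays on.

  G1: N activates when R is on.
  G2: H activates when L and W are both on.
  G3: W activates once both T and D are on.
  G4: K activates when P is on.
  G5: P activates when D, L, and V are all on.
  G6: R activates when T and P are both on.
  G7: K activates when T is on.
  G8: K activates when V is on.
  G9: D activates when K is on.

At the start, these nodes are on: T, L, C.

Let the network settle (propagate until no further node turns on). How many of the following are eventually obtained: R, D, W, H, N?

T is on, so K activates (G7).
K is on, so D activates (G9).
G3: T and D on → W on.
L and W are on, so H activates (G2).
R would need T and P (G6), but P never turns on.
D: reached.
W: reached.
H: reached.
N would need R (G1), but R never turns on.
Reached: D, W, and H — 3 of the 5.

3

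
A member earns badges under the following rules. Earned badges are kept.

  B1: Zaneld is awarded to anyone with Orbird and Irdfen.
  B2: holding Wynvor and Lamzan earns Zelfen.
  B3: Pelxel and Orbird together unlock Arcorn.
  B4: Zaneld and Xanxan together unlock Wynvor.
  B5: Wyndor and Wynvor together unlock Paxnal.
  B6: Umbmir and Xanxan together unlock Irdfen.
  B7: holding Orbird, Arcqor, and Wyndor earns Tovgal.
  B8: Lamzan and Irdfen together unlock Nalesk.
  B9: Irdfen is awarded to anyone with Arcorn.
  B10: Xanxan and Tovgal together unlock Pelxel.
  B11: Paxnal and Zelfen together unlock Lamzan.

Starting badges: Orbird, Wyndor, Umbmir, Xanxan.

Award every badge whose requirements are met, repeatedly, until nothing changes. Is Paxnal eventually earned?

With Umbmir and Xanxan, Irdfen is earned (B6).
With Orbird and Irdfen, Zaneld is earned (B1).
With Zaneld and Xanxan, Wynvor is earned (B4).
With Wyndor and Wynvor, Paxnal is earned (B5).

Yes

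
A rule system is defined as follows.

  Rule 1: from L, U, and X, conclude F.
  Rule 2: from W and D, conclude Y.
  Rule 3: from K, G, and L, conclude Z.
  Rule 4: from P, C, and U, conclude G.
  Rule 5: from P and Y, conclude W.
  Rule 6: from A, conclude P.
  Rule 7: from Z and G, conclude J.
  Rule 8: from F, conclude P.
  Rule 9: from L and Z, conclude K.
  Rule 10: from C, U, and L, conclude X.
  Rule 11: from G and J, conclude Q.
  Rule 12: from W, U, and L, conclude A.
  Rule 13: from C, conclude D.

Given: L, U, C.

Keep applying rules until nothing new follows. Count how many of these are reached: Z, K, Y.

Z would need K, G, and L (Rule 3), but K is never established.
K would need L and Z (Rule 9), but Z is never established.
Y would need W and D (Rule 2), but W is never established.
None of the 3 are reached.

0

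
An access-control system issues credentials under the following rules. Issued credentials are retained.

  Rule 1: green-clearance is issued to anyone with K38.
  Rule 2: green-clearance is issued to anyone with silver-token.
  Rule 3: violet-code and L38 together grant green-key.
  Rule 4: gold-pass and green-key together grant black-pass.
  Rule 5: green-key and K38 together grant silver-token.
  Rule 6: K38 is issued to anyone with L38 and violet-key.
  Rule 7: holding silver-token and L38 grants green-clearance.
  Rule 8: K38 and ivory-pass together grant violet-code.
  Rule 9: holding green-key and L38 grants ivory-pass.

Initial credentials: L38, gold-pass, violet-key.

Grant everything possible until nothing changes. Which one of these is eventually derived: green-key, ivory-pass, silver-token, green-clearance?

green-clearance

Holding L38 and violet-key grants K38 (Rule 6).
Holding K38 grants green-clearance (Rule 1).
green-key would need violet-code and L38 (Rule 3), but violet-code is never granted. ivory-pass would need green-key and L38 (Rule 9), but green-key is never granted. silver-token would need green-key and K38 (Rule 5), but green-key is never granted.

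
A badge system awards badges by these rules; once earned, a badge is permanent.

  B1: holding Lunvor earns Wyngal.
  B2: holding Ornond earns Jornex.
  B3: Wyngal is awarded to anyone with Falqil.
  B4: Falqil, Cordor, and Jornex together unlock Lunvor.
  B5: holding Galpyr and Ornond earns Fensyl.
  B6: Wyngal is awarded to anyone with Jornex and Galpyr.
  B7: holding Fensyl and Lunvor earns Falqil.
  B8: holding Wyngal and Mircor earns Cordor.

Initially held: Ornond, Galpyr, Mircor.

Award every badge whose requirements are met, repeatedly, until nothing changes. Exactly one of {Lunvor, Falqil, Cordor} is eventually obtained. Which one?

With Ornond, Jornex is earned (B2).
With Jornex and Galpyr, Wyngal is earned (B6).
With Wyngal and Mircor, Cordor is earned (B8).
Lunvor would need Falqil, Cordor, and Jornex (B4), but Falqil is never earned. Falqil would need Fensyl and Lunvor (B7), but Lunvor is never earned.

Cordor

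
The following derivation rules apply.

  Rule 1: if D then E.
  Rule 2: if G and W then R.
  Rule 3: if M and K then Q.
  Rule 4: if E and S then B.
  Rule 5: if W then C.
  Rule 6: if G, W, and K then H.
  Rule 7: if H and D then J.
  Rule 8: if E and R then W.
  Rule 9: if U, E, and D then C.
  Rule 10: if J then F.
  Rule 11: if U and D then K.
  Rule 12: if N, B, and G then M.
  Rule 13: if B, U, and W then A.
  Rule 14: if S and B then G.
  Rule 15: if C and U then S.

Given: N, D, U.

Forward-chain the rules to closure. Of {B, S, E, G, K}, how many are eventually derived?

5

From U and D, Rule 11 gives K.
D holds, so E follows (Rule 1).
From U, E, and D, Rule 9 gives C.
From C and U, Rule 15 gives S.
E and S hold, so B follows (Rule 4).
From S and B, Rule 14 gives G.
B: reached.
S: reached.
E: reached.
G: reached.
K: reached.
All 5 are reached.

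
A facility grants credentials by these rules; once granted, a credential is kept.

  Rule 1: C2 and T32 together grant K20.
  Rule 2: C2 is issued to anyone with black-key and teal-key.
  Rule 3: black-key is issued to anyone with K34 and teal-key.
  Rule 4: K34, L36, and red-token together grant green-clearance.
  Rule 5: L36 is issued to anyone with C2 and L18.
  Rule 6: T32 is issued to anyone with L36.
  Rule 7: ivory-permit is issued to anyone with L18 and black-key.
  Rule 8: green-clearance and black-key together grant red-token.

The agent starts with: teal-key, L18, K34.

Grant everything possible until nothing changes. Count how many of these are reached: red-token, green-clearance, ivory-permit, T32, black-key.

Holding K34 and teal-key grants black-key (Rule 3).
Holding L18 and black-key grants ivory-permit (Rule 7).
Holding black-key and teal-key grants C2 (Rule 2).
Holding C2 and L18 grants L36 (Rule 5).
Holding L36 grants T32 (Rule 6).
red-token would need green-clearance and black-key (Rule 8), but green-clearance is never granted.
green-clearance would need K34, L36, and red-token (Rule 4), but red-token is never granted.
ivory-permit: reached.
T32: reached.
black-key: reached.
Reached: ivory-permit, T32, and black-key — 3 of the 5.

3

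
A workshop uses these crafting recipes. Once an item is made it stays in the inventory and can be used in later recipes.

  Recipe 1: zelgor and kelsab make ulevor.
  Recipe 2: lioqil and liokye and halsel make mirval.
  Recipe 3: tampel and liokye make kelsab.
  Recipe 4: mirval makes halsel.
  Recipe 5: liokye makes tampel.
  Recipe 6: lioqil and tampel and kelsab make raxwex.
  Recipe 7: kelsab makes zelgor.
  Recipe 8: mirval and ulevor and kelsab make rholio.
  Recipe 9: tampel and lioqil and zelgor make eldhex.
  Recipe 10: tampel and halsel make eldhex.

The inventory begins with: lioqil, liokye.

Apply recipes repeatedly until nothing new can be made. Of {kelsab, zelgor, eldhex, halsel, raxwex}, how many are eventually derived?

4

liokye → tampel (Recipe 5).
Using Recipe 3, tampel and liokye make kelsab.
lioqil and tampel and kelsab → raxwex (Recipe 6).
Using Recipe 7, kelsab makes zelgor.
Using Recipe 9, tampel, lioqil, and zelgor make eldhex.
kelsab: reached.
zelgor: reached.
eldhex: reached.
halsel would need mirval (Recipe 4), but mirval is never obtained.
raxwex: reached.
Reached: kelsab, zelgor, eldhex, and raxwex — 4 of the 5.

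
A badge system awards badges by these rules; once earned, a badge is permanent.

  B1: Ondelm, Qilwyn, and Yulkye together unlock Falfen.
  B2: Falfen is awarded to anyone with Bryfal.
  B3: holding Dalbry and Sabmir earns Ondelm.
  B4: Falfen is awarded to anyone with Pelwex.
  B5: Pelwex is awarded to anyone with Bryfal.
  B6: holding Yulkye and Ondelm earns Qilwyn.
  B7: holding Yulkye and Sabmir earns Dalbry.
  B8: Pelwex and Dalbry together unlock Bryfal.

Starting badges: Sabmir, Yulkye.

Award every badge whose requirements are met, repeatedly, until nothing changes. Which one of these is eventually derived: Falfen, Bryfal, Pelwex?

Falfen

With Yulkye and Sabmir, Dalbry is earned (B7).
With Dalbry and Sabmir, Ondelm is earned (B3).
With Yulkye and Ondelm, Qilwyn is earned (B6).
With Ondelm, Qilwyn, and Yulkye, Falfen is earned (B1).
Pelwex would need Bryfal (B5), but Bryfal is never earned. Bryfal would need Pelwex and Dalbry (B8), but Pelwex is never earned.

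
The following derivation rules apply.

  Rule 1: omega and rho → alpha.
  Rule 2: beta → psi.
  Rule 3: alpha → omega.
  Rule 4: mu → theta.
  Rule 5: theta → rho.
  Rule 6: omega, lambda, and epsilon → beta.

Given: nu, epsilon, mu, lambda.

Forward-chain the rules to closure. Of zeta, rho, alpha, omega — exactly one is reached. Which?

mu holds, so theta follows (Rule 4).
From theta, Rule 5 gives rho.
No rule produces zeta, and it is not given. alpha would need omega and rho (Rule 1), but omega is never established. omega would need alpha (Rule 3), but alpha is never established.

rho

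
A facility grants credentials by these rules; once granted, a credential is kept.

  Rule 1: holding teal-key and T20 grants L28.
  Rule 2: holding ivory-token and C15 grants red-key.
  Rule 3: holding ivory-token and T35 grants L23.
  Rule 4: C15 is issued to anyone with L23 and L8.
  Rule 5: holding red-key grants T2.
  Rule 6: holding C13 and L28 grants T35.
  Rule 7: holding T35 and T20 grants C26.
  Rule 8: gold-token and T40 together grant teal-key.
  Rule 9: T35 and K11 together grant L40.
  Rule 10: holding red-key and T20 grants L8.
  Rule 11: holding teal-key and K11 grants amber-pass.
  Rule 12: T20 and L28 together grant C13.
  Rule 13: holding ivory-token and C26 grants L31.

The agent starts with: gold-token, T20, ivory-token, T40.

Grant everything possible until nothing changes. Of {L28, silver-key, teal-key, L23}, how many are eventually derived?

Holding gold-token and T40 grants teal-key (Rule 8).
Holding teal-key and T20 grants L28 (Rule 1).
Holding T20 and L28 grants C13 (Rule 12).
Holding C13 and L28 grants T35 (Rule 6).
Holding ivory-token and T35 grants L23 (Rule 3).
L28: reached.
No rule produces silver-key, and it is not given.
teal-key: reached.
L23: reached.
Reached: L28, teal-key, and L23 — 3 of the 4.

3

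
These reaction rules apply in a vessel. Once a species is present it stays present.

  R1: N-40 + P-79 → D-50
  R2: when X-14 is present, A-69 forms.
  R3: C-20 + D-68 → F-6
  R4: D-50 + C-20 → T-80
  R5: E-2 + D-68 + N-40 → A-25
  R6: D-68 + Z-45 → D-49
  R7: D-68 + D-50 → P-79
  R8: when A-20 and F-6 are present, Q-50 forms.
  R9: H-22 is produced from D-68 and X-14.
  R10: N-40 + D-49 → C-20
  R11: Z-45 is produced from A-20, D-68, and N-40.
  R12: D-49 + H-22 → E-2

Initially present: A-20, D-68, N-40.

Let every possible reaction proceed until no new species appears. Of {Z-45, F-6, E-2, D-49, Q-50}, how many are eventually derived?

A-20, D-68, and N-40 present → Z-45 forms (R11).
D-68 and Z-45 present → D-49 forms (R6).
N-40 and D-49 present → C-20 forms (R10).
C-20 and D-68 present → F-6 forms (R3).
A-20 and F-6 present → Q-50 forms (R8).
Z-45: reached.
F-6: reached.
E-2 would need D-49 and H-22 (R12), but H-22 never forms.
D-49: reached.
Q-50: reached.
Reached: Z-45, F-6, D-49, and Q-50 — 4 of the 5.

4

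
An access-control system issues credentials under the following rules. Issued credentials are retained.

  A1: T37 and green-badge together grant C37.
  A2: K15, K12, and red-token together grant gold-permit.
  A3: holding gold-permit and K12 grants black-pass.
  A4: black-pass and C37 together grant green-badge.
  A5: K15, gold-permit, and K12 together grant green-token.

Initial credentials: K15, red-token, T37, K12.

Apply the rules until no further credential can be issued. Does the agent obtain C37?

C37 would need T37 and green-badge (A1), but green-badge is never granted.

No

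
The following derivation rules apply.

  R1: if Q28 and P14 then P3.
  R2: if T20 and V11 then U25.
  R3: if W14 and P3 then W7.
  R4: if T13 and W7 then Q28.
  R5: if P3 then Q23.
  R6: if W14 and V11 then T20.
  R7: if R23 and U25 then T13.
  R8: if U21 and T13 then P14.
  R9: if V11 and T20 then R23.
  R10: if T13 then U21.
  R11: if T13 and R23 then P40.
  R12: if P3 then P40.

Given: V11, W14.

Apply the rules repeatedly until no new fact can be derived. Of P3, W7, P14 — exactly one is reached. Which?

From W14 and V11, R6 gives T20.
From V11 and T20, R9 gives R23.
From T20 and V11, R2 gives U25.
R23 and U25 hold, so T13 follows (R7).
From T13, R10 gives U21.
From U21 and T13, R8 gives P14.
P3 would need Q28 and P14 (R1), but Q28 is never established. W7 would need W14 and P3 (R3), but P3 is never established.

P14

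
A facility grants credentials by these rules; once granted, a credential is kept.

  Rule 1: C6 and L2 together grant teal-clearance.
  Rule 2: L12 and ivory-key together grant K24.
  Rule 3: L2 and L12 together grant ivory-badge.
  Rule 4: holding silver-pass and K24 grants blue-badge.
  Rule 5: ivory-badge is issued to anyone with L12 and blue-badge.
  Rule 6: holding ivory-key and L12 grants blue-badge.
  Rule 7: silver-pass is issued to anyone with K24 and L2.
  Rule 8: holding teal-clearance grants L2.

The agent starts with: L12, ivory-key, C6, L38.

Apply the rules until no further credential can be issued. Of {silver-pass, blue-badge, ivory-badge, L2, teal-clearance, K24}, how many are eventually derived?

Holding L12 and ivory-key grants K24 (Rule 2).
Holding ivory-key and L12 grants blue-badge (Rule 6).
Holding L12 and blue-badge grants ivory-badge (Rule 5).
silver-pass would need K24 and L2 (Rule 7), but L2 is never granted.
blue-badge: reached.
ivory-badge: reached.
L2 would need teal-clearance (Rule 8), but teal-clearance is never granted.
teal-clearance would need C6 and L2 (Rule 1), but L2 is never granted.
K24: reached.
Reached: blue-badge, ivory-badge, and K24 — 3 of the 6.

3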